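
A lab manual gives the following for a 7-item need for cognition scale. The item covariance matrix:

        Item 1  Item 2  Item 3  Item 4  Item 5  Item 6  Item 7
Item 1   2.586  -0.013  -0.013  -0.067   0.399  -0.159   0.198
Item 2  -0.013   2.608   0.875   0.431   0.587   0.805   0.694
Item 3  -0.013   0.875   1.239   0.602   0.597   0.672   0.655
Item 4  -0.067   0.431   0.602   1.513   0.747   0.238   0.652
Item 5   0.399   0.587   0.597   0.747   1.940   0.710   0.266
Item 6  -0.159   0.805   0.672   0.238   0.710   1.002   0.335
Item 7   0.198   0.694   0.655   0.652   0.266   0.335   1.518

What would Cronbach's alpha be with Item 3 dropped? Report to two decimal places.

Cronbach's alpha = 0.61

Remaining items: Item 1, Item 2, Item 4, Item 5, Item 6, Item 7 (k = 6).
ΣVar(i) = 2.586 + 2.608 + 1.513 + 1.940 + 1.002 + 1.518 = 11.167
total variance = 11.167 + 2 × 5.823 = 22.813
α (item deleted) = (6/5)·(1 − 11.167/22.813) = 0.61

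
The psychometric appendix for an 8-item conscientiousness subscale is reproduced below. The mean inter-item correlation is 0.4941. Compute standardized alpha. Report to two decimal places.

standardized alpha = 0.89

Standardized α = k·r̄ / (1 + (k−1)·r̄) = 8 × 0.4941 / (1 + 7 × 0.4941)
  = 3.9528 / 4.4587 = 0.89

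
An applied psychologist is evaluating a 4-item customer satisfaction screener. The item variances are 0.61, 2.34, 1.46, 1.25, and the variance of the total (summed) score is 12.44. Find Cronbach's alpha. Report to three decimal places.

ΣVar(i) = 0.61 + 2.34 + 1.46 + 1.25 = 5.66
α = (k/(k−1))·(1 − ΣVar(i)/Var(T)) = (4/3)·(1 − 5.66/12.44) = 0.727

Cronbach's alpha = 0.727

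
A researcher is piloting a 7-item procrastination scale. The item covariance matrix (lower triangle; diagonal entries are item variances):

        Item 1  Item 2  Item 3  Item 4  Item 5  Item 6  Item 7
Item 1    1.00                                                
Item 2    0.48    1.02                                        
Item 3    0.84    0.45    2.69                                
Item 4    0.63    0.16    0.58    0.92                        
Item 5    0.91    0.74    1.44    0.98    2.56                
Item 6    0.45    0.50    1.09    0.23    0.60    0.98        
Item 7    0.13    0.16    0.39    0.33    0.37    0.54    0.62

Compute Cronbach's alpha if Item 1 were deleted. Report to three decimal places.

Remaining items: Item 2, Item 3, Item 4, Item 5, Item 6, Item 7 (k = 6).
Σσᵢ² = 1.02 + 2.69 + 0.92 + 2.56 + 0.98 + 0.62 = 8.79
Var(T) = 8.79 + 2 × 8.56 = 25.91
α (item deleted) = (6/5)·(1 − 8.79/25.91) = 0.793

α = 0.793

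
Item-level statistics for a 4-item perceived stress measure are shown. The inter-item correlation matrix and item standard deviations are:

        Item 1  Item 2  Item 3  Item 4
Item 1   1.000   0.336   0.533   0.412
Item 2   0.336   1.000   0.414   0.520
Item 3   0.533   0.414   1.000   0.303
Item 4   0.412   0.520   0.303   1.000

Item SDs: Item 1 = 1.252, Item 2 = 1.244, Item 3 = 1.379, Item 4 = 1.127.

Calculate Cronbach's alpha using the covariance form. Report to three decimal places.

Σσ²ᵢ = 1.252² + 1.244² + 1.379² + 1.127² = 6.2868
Covariances σ_ij = r_ij · s_i · s_j:
  σ(Item 1,Item 2) = 0.336 × 1.252 × 1.244 = 0.5233
  σ(Item 1,Item 3) = 0.533 × 1.252 × 1.379 = 0.9202
  σ(Item 1,Item 4) = 0.412 × 1.252 × 1.127 = 0.5813
  σ(Item 2,Item 3) = 0.414 × 1.244 × 1.379 = 0.7102
  σ(Item 2,Item 4) = 0.520 × 1.244 × 1.127 = 0.7290
  σ(Item 3,Item 4) = 0.303 × 1.379 × 1.127 = 0.4709
σ²_T = Σσ²ᵢ + 2·Σσ_ij = 6.2868 + 2 × 3.9349 = 14.1566
α = (4/3)·(1 − 6.2868/14.1566) = 0.741

Cronbach's alpha = 0.741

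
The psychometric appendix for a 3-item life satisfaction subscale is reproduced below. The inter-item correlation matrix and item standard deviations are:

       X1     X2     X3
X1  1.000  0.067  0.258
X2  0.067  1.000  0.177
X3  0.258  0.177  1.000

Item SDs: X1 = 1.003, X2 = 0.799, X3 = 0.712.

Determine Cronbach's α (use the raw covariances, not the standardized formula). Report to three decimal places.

α = 0.359

Σσ²ᵢ = 1.003² + 0.799² + 0.712² = 2.1514
Covariances σ_ij = r_ij · s_i · s_j:
  σ(X1,X2) = 0.067 × 1.003 × 0.799 = 0.0537
  σ(X1,X3) = 0.258 × 1.003 × 0.712 = 0.1842
  σ(X2,X3) = 0.177 × 0.799 × 0.712 = 0.1007
σ²_T = Σσ²ᵢ + 2·Σσ_ij = 2.1514 + 2 × 0.3386 = 2.8286
α = (3/2)·(1 − 2.1514/2.8286) = 0.359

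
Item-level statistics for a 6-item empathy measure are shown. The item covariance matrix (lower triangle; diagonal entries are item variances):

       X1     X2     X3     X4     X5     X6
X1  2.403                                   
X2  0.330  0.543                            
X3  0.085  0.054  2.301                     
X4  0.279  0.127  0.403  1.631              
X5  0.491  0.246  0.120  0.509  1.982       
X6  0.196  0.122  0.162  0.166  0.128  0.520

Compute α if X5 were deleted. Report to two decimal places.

α = 0.43

Remaining items: X1, X2, X3, X4, X6 (k = 5).
Σσ²ᵢ = 2.403 + 0.543 + 2.301 + 1.631 + 0.520 = 7.398
σ²_total = 7.398 + 2 × 1.924 = 11.246
α (item deleted) = (5/4)·(1 − 7.398/11.246) = 0.43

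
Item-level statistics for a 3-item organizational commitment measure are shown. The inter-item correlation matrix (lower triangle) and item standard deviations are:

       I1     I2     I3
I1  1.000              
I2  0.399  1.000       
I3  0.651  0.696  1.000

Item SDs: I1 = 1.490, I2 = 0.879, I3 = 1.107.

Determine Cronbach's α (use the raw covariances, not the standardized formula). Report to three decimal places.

Σσ²ᵢ = 1.490² + 0.879² + 1.107² = 4.2182
Covariances σ_ij = r_ij · s_i · s_j:
  σ(I1,I2) = 0.399 × 1.490 × 0.879 = 0.5226
  σ(I1,I3) = 0.651 × 1.490 × 1.107 = 1.0738
  σ(I2,I3) = 0.696 × 0.879 × 1.107 = 0.6772
σ²_T = Σσ²ᵢ + 2·Σσ_ij = 4.2182 + 2 × 2.2736 = 8.7654
α = (3/2)·(1 − 4.2182/8.7654) = 0.778

Cronbach's α = 0.778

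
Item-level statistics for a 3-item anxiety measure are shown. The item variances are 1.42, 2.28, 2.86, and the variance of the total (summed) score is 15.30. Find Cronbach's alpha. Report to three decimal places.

ΣVar(i) = 1.42 + 2.28 + 2.86 = 6.56
α = (k/(k−1))·(1 − ΣVar(i)/total variance) = (3/2)·(1 − 6.56/15.30) = 0.857

Cronbach's alpha = 0.857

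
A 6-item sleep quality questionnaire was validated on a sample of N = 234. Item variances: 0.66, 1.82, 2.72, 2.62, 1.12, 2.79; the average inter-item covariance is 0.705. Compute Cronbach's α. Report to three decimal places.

α = 0.772

Σσᵢ² = 0.66 + 1.82 + 2.72 + 2.62 + 1.12 + 2.79 = 11.73
Sum of the 15 distinct covariances = 15 × 0.705 = 10.575
Var(T) = Σσᵢ² + 2·Σcov = 11.73 + 2 × 10.575 = 32.880
α = (6/5)·(1 − 11.73/32.880) = 0.772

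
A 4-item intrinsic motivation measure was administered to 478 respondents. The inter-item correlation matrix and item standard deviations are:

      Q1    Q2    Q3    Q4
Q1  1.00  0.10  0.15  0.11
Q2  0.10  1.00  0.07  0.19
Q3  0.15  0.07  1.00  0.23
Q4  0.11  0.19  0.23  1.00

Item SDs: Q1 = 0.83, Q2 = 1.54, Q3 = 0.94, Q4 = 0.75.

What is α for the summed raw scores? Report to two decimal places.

Σσ²ᵢ = 0.83² + 1.54² + 0.94² + 0.75² = 4.5066
Covariances σ_ij = r_ij · s_i · s_j:
  σ(Q1,Q2) = 0.10 × 0.83 × 1.54 = 0.1278
  σ(Q1,Q3) = 0.15 × 0.83 × 0.94 = 0.1170
  σ(Q1,Q4) = 0.11 × 0.83 × 0.75 = 0.0685
  σ(Q2,Q3) = 0.07 × 1.54 × 0.94 = 0.1013
  σ(Q2,Q4) = 0.19 × 1.54 × 0.75 = 0.2195
  σ(Q3,Q4) = 0.23 × 0.94 × 0.75 = 0.1622
σ²_T = Σσ²ᵢ + 2·Σσ_ij = 4.5066 + 2 × 0.7963 = 6.0992
α = (4/3)·(1 − 4.5066/6.0992) = 0.35

α = 0.35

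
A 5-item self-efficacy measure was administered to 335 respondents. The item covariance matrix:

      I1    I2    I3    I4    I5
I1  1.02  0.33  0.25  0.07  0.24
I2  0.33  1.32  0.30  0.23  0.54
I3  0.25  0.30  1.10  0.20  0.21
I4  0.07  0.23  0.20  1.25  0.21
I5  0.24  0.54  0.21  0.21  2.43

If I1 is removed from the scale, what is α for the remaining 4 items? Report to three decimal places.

Remaining items: I2, I3, I4, I5 (k = 4).
Σσᵢ² = 1.32 + 1.10 + 1.25 + 2.43 = 6.10
Var(T) = 6.10 + 2 × 1.69 = 9.48
α (item deleted) = (4/3)·(1 − 6.10/9.48) = 0.475

α = 0.475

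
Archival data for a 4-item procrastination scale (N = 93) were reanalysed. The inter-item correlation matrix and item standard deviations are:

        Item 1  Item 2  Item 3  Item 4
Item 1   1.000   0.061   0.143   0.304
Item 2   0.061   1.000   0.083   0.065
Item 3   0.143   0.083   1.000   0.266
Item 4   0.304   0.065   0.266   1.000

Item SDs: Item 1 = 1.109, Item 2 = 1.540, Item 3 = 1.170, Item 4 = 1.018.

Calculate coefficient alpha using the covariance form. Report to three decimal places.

Σσ²ᵢ = 1.109² + 1.540² + 1.170² + 1.018² = 6.0067
Covariances σ_ij = r_ij · s_i · s_j:
  σ(Item 1,Item 2) = 0.061 × 1.109 × 1.540 = 0.1042
  σ(Item 1,Item 3) = 0.143 × 1.109 × 1.170 = 0.1855
  σ(Item 1,Item 4) = 0.304 × 1.109 × 1.018 = 0.3432
  σ(Item 2,Item 3) = 0.083 × 1.540 × 1.170 = 0.1495
  σ(Item 2,Item 4) = 0.065 × 1.540 × 1.018 = 0.1019
  σ(Item 3,Item 4) = 0.266 × 1.170 × 1.018 = 0.3168
σ²_T = Σσ²ᵢ + 2·Σσ_ij = 6.0067 + 2 × 1.2011 = 8.4089
α = (4/3)·(1 − 6.0067/8.4089) = 0.381

α = 0.381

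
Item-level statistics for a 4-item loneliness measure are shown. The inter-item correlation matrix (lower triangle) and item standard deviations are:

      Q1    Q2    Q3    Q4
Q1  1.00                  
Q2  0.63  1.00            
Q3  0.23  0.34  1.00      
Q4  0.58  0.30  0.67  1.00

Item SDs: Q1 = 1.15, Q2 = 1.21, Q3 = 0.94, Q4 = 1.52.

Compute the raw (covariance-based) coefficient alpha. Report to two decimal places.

α = 0.77

Σσ²ᵢ = 1.15² + 1.21² + 0.94² + 1.52² = 5.9806
Covariances σ_ij = r_ij · s_i · s_j:
  σ(Q1,Q2) = 0.63 × 1.15 × 1.21 = 0.8766
  σ(Q1,Q3) = 0.23 × 1.15 × 0.94 = 0.2486
  σ(Q1,Q4) = 0.58 × 1.15 × 1.52 = 1.0138
  σ(Q2,Q3) = 0.34 × 1.21 × 0.94 = 0.3867
  σ(Q2,Q4) = 0.30 × 1.21 × 1.52 = 0.5518
  σ(Q3,Q4) = 0.67 × 0.94 × 1.52 = 0.9573
σ²_T = Σσ²ᵢ + 2·Σσ_ij = 5.9806 + 2 × 4.0348 = 14.0502
α = (4/3)·(1 − 5.9806/14.0502) = 0.77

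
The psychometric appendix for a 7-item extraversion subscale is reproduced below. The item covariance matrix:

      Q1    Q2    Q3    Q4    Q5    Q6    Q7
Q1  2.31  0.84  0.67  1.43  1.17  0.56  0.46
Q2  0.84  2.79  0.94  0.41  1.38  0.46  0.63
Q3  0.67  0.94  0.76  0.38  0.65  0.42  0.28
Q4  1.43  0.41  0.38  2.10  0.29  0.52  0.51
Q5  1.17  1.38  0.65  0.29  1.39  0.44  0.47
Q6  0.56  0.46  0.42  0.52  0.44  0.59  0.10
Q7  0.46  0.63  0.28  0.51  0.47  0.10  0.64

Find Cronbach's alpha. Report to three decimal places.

Cronbach's alpha = 0.829

ΣVar(i) = 2.31 + 2.79 + 0.76 + 2.10 + 1.39 + 0.59 + 0.64 = 10.58
Sum of off-diagonal covariances = 13.01
Var(T) = 10.58 + 2 × 13.01 = 36.60
α = (k/(k−1))·(1 − ΣVar(i)/Var(T)) = (7/6)·(1 − 10.58/36.60) = 0.829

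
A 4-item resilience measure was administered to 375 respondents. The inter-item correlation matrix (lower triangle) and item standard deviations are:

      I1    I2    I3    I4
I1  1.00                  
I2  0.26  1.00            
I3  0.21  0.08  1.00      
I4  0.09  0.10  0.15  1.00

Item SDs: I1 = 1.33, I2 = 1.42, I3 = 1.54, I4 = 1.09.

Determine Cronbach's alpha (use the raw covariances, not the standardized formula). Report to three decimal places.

Σσ²ᵢ = 1.33² + 1.42² + 1.54² + 1.09² = 7.3450
Covariances σ_ij = r_ij · s_i · s_j:
  σ(I1,I2) = 0.26 × 1.33 × 1.42 = 0.4910
  σ(I1,I3) = 0.21 × 1.33 × 1.54 = 0.4301
  σ(I1,I4) = 0.09 × 1.33 × 1.09 = 0.1305
  σ(I2,I3) = 0.08 × 1.42 × 1.54 = 0.1749
  σ(I2,I4) = 0.10 × 1.42 × 1.09 = 0.1548
  σ(I3,I4) = 0.15 × 1.54 × 1.09 = 0.2518
σ²_T = Σσ²ᵢ + 2·Σσ_ij = 7.3450 + 2 × 1.6331 = 10.6112
α = (4/3)·(1 − 7.3450/10.6112) = 0.410

Cronbach's alpha = 0.410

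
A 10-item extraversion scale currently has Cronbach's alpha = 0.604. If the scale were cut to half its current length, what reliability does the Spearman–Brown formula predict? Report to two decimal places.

predicted reliability = 0.43

Length factor m = 1/2
α' = m·α / (1 − (1−m)·α)
   = 1/2 × 0.604 / (1 − (1 − 1/2) × 0.604)
   = 0.3020 / 0.6980 = 0.43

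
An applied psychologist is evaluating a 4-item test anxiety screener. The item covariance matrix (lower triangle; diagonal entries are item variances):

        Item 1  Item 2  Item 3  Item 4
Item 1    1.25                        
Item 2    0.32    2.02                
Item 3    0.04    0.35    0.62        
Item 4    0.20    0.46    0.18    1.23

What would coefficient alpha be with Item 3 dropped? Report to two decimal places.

α = 0.46

Remaining items: Item 1, Item 2, Item 4 (k = 3).
ΣVar(i) = 1.25 + 2.02 + 1.23 = 4.50
σ²_T = 4.50 + 2 × 0.98 = 6.46
α (item deleted) = (3/2)·(1 − 4.50/6.46) = 0.46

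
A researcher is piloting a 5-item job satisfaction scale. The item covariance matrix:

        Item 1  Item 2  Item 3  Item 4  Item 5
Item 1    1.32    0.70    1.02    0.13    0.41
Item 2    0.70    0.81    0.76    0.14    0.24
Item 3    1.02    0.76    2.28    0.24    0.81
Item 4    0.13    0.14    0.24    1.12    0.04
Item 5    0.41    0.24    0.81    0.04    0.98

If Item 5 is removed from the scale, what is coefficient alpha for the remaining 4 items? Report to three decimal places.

Remaining items: Item 1, Item 2, Item 3, Item 4 (k = 4).
sum of item variances = 1.32 + 0.81 + 2.28 + 1.12 = 5.53
σ²_T = 5.53 + 2 × 2.99 = 11.51
α (item deleted) = (4/3)·(1 − 5.53/11.51) = 0.693

coefficient alpha = 0.693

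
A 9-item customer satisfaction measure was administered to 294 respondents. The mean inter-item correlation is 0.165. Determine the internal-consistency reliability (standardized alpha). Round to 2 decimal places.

standardized alpha = 0.64

Standardized α = k·r̄ / (1 + (k−1)·r̄) = 9 × 0.165 / (1 + 8 × 0.165)
  = 1.4850 / 2.3200 = 0.64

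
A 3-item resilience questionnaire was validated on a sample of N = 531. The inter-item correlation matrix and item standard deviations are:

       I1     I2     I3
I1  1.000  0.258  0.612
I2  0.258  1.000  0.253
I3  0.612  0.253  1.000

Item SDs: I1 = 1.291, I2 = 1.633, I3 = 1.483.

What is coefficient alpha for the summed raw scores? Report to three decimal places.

Σσ²ᵢ = 1.291² + 1.633² + 1.483² = 6.5327
Covariances σ_ij = r_ij · s_i · s_j:
  σ(I1,I2) = 0.258 × 1.291 × 1.633 = 0.5439
  σ(I1,I3) = 0.612 × 1.291 × 1.483 = 1.1717
  σ(I2,I3) = 0.253 × 1.633 × 1.483 = 0.6127
σ²_T = Σσ²ᵢ + 2·Σσ_ij = 6.5327 + 2 × 2.3283 = 11.1893
α = (3/2)·(1 − 6.5327/11.1893) = 0.624

coefficient alpha = 0.624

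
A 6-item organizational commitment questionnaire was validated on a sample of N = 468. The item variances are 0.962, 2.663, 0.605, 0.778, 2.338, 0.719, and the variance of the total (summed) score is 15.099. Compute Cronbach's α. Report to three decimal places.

sum of item variances = 0.962 + 2.663 + 0.605 + 0.778 + 2.338 + 0.719 = 8.065
α = (k/(k−1))·(1 − sum of item variances/σ²_T) = (6/5)·(1 − 8.065/15.099) = 0.559

Cronbach's α = 0.559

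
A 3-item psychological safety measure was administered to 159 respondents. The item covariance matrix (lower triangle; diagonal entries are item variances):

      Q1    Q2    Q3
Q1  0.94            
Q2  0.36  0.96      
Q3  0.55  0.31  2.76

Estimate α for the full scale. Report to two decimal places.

α = 0.52

sum of item variances = 0.94 + 0.96 + 2.76 = 4.66
Sum of off-diagonal covariances = 1.22
σ²_total = 4.66 + 2 × 1.22 = 7.10
α = (k/(k−1))·(1 − sum of item variances/σ²_total) = (3/2)·(1 − 4.66/7.10) = 0.52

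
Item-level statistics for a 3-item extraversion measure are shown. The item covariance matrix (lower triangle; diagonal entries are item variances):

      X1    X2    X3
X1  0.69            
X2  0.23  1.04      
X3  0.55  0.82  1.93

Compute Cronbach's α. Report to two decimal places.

Σσᵢ² = 0.69 + 1.04 + 1.93 = 3.66
Σ_{i<j} σ_ij = 1.60
σ²_total = 3.66 + 2 × 1.60 = 6.86
α = (k/(k−1))·(1 − Σσᵢ²/σ²_total) = (3/2)·(1 − 3.66/6.86) = 0.70

α = 0.70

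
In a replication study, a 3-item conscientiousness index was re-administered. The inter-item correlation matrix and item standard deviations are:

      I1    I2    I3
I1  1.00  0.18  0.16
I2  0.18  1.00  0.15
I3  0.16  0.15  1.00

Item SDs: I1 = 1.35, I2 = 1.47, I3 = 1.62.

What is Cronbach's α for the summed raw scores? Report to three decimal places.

α = 0.365

Σσ²ᵢ = 1.35² + 1.47² + 1.62² = 6.6078
Covariances σ_ij = r_ij · s_i · s_j:
  σ(I1,I2) = 0.18 × 1.35 × 1.47 = 0.3572
  σ(I1,I3) = 0.16 × 1.35 × 1.62 = 0.3499
  σ(I2,I3) = 0.15 × 1.47 × 1.62 = 0.3572
σ²_T = Σσ²ᵢ + 2·Σσ_ij = 6.6078 + 2 × 1.0643 = 8.7364
α = (3/2)·(1 − 6.6078/8.7364) = 0.365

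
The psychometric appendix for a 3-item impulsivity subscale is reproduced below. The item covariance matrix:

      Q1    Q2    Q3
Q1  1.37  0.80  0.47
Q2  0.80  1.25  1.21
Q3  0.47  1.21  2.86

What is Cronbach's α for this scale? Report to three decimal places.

ΣVar(i) = 1.37 + 1.25 + 2.86 = 5.48
Σ_{i<j} σ_ij = 2.48
Var(T) = 5.48 + 2 × 2.48 = 10.44
α = (k/(k−1))·(1 − ΣVar(i)/Var(T)) = (3/2)·(1 − 5.48/10.44) = 0.713

α = 0.713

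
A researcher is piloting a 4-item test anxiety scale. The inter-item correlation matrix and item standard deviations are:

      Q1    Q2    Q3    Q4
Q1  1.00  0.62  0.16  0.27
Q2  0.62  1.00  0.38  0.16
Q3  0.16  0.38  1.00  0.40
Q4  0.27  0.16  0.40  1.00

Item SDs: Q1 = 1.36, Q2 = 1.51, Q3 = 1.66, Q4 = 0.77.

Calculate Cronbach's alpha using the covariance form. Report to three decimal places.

Cronbach's alpha = 0.651

Σσ²ᵢ = 1.36² + 1.51² + 1.66² + 0.77² = 7.4782
Covariances σ_ij = r_ij · s_i · s_j:
  σ(Q1,Q2) = 0.62 × 1.36 × 1.51 = 1.2732
  σ(Q1,Q3) = 0.16 × 1.36 × 1.66 = 0.3612
  σ(Q1,Q4) = 0.27 × 1.36 × 0.77 = 0.2827
  σ(Q2,Q3) = 0.38 × 1.51 × 1.66 = 0.9525
  σ(Q2,Q4) = 0.16 × 1.51 × 0.77 = 0.1860
  σ(Q3,Q4) = 0.40 × 1.66 × 0.77 = 0.5113
σ²_T = Σσ²ᵢ + 2·Σσ_ij = 7.4782 + 2 × 3.5669 = 14.6120
α = (4/3)·(1 − 7.4782/14.6120) = 0.651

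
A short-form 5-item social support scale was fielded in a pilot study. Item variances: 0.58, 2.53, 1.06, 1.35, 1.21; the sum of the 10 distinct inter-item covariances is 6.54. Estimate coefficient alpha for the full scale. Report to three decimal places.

sum of item variances = 0.58 + 2.53 + 1.06 + 1.35 + 1.21 = 6.73
Sum of distinct covariances = 6.54
σ²_T = sum of item variances + 2·Σcov = 6.73 + 2 × 6.54 = 19.81
α = (5/4)·(1 − 6.73/19.81) = 0.825

coefficient alpha = 0.825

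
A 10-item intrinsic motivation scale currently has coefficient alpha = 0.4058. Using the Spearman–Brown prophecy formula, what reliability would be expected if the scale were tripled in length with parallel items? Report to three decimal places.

predicted reliability = 0.672

Length factor m = 3
α' = m·α / (1 + (m−1)·α)
   = 3 × 0.4058 / (1 + (3 − 1) × 0.4058)
   = 1.2174 / 1.8116 = 0.672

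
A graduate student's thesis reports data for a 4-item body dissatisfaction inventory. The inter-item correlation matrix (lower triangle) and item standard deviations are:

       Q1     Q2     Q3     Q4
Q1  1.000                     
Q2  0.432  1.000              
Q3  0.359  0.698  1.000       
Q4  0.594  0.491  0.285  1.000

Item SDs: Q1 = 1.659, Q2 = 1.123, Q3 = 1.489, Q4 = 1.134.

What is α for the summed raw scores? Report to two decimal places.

Σσ²ᵢ = 1.659² + 1.123² + 1.489² + 1.134² = 7.5165
Covariances σ_ij = r_ij · s_i · s_j:
  σ(Q1,Q2) = 0.432 × 1.659 × 1.123 = 0.8048
  σ(Q1,Q3) = 0.359 × 1.659 × 1.489 = 0.8868
  σ(Q1,Q4) = 0.594 × 1.659 × 1.134 = 1.1175
  σ(Q2,Q3) = 0.698 × 1.123 × 1.489 = 1.1672
  σ(Q2,Q4) = 0.491 × 1.123 × 1.134 = 0.6253
  σ(Q3,Q4) = 0.285 × 1.489 × 1.134 = 0.4812
σ²_T = Σσ²ᵢ + 2·Σσ_ij = 7.5165 + 2 × 5.0828 = 17.6821
α = (4/3)·(1 − 7.5165/17.6821) = 0.77

α = 0.77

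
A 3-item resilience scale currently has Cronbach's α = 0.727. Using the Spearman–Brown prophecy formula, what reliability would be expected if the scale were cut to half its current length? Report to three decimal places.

Length factor m = 1/2
α' = m·α / (1 − (1−m)·α)
   = 1/2 × 0.727 / (1 − (1 − 1/2) × 0.727)
   = 0.3635 / 0.6365 = 0.571

predicted reliability = 0.571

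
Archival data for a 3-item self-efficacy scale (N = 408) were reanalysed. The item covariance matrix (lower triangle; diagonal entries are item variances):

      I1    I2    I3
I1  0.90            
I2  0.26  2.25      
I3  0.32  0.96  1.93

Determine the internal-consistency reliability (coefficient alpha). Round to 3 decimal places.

coefficient alpha = 0.566

Σσ²ᵢ = 0.90 + 2.25 + 1.93 = 5.08
Sum of off-diagonal covariances = 1.54
σ²_total = 5.08 + 2 × 1.54 = 8.16
α = (k/(k−1))·(1 − Σσ²ᵢ/σ²_total) = (3/2)·(1 − 5.08/8.16) = 0.566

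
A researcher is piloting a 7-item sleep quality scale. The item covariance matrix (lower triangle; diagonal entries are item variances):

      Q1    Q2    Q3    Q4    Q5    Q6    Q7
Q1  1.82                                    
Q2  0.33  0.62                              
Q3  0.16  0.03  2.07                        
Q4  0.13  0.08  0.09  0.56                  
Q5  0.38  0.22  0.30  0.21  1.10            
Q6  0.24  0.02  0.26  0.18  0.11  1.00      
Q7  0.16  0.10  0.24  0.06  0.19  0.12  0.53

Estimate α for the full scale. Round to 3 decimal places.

α = 0.565

Σσ²ᵢ = 1.82 + 0.62 + 2.07 + 0.56 + 1.10 + 1.00 + 0.53 = 7.70
Sum of the distinct covariances = 3.61
Var(T) = 7.70 + 2 × 3.61 = 14.92
α = (k/(k−1))·(1 − Σσ²ᵢ/Var(T)) = (7/6)·(1 − 7.70/14.92) = 0.565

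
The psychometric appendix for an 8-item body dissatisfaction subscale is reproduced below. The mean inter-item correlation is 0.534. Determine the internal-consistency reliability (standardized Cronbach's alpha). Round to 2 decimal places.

Standardized α = k·r̄ / (1 + (k−1)·r̄) = 8 × 0.534 / (1 + 7 × 0.534)
  = 4.2720 / 4.7380 = 0.90

α = 0.90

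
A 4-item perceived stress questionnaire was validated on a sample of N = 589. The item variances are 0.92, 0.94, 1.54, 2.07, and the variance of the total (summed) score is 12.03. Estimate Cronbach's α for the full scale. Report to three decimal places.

Σσᵢ² = 0.92 + 0.94 + 1.54 + 2.07 = 5.47
α = (k/(k−1))·(1 − Σσᵢ²/σ²_T) = (4/3)·(1 − 5.47/12.03) = 0.727

Cronbach's α = 0.727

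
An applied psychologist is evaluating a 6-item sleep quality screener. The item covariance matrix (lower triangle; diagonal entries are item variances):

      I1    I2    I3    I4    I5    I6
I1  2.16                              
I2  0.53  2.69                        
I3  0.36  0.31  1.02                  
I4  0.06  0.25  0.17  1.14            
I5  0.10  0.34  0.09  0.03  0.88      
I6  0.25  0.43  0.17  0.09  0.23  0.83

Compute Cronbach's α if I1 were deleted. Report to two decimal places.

Remaining items: I2, I3, I4, I5, I6 (k = 5).
Σσ²ᵢ = 2.69 + 1.02 + 1.14 + 0.88 + 0.83 = 6.56
σ²_total = 6.56 + 2 × 2.11 = 10.78
α (item deleted) = (5/4)·(1 − 6.56/10.78) = 0.49

Cronbach's α = 0.49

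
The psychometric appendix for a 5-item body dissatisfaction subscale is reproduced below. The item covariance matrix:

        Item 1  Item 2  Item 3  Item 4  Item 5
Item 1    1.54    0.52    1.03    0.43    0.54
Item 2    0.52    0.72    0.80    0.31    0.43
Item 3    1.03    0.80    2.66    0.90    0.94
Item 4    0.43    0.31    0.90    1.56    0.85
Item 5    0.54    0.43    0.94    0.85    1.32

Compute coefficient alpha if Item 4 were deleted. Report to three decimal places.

Remaining items: Item 1, Item 2, Item 3, Item 5 (k = 4).
Σσᵢ² = 1.54 + 0.72 + 2.66 + 1.32 = 6.24
Var(T) = 6.24 + 2 × 4.26 = 14.76
α (item deleted) = (4/3)·(1 − 6.24/14.76) = 0.770

coefficient alpha = 0.770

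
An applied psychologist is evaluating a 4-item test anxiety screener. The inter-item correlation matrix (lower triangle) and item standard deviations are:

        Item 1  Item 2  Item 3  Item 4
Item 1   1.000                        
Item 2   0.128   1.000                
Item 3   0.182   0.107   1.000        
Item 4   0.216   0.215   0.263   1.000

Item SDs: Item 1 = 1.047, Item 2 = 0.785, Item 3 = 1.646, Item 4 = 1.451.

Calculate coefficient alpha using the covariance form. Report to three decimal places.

coefficient alpha = 0.467

Σσ²ᵢ = 1.047² + 0.785² + 1.646² + 1.451² = 6.5272
Covariances σ_ij = r_ij · s_i · s_j:
  σ(Item 1,Item 2) = 0.128 × 1.047 × 0.785 = 0.1052
  σ(Item 1,Item 3) = 0.182 × 1.047 × 1.646 = 0.3137
  σ(Item 1,Item 4) = 0.216 × 1.047 × 1.451 = 0.3281
  σ(Item 2,Item 3) = 0.107 × 0.785 × 1.646 = 0.1383
  σ(Item 2,Item 4) = 0.215 × 0.785 × 1.451 = 0.2449
  σ(Item 3,Item 4) = 0.263 × 1.646 × 1.451 = 0.6281
σ²_T = Σσ²ᵢ + 2·Σσ_ij = 6.5272 + 2 × 1.7583 = 10.0438
α = (4/3)·(1 − 6.5272/10.0438) = 0.467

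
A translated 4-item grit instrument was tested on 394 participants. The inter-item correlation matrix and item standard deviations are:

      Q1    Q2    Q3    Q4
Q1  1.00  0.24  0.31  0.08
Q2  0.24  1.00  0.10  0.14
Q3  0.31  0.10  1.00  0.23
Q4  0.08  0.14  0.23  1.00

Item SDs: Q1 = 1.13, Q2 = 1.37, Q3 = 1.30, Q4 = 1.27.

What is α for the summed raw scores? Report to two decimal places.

α = 0.47

Σσ²ᵢ = 1.13² + 1.37² + 1.30² + 1.27² = 6.4567
Covariances σ_ij = r_ij · s_i · s_j:
  σ(Q1,Q2) = 0.24 × 1.13 × 1.37 = 0.3715
  σ(Q1,Q3) = 0.31 × 1.13 × 1.30 = 0.4554
  σ(Q1,Q4) = 0.08 × 1.13 × 1.27 = 0.1148
  σ(Q2,Q3) = 0.10 × 1.37 × 1.30 = 0.1781
  σ(Q2,Q4) = 0.14 × 1.37 × 1.27 = 0.2436
  σ(Q3,Q4) = 0.23 × 1.30 × 1.27 = 0.3797
σ²_T = Σσ²ᵢ + 2·Σσ_ij = 6.4567 + 2 × 1.7431 = 9.9429
α = (4/3)·(1 − 6.4567/9.9429) = 0.47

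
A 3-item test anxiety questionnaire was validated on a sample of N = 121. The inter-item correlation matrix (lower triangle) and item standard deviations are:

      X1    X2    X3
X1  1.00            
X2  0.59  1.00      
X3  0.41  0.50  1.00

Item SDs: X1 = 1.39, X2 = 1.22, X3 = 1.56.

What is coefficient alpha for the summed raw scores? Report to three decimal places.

Σσ²ᵢ = 1.39² + 1.22² + 1.56² = 5.8541
Covariances σ_ij = r_ij · s_i · s_j:
  σ(X1,X2) = 0.59 × 1.39 × 1.22 = 1.0005
  σ(X1,X3) = 0.41 × 1.39 × 1.56 = 0.8890
  σ(X2,X3) = 0.50 × 1.22 × 1.56 = 0.9516
σ²_T = Σσ²ᵢ + 2·Σσ_ij = 5.8541 + 2 × 2.8411 = 11.5363
α = (3/2)·(1 − 5.8541/11.5363) = 0.739

α = 0.739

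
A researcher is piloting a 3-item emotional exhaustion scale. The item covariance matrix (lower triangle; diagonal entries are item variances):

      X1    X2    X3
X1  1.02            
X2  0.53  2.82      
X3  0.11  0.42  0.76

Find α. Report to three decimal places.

Σσᵢ² = 1.02 + 2.82 + 0.76 = 4.60
Σ_{i<j} σ_ij = 1.06
σ²_total = 4.60 + 2 × 1.06 = 6.72
α = (k/(k−1))·(1 − Σσᵢ²/σ²_total) = (3/2)·(1 − 4.60/6.72) = 0.473

α = 0.473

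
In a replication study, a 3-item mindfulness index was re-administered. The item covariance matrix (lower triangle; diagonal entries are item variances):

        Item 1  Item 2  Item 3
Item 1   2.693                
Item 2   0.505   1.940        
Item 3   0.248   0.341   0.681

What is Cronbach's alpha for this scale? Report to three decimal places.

sum of item variances = 2.693 + 1.940 + 0.681 = 5.314
Σ_{i<j} σ_ij = 1.094
Var(T) = 5.314 + 2 × 1.094 = 7.502
α = (k/(k−1))·(1 − sum of item variances/Var(T)) = (3/2)·(1 − 5.314/7.502) = 0.437

Cronbach's alpha = 0.437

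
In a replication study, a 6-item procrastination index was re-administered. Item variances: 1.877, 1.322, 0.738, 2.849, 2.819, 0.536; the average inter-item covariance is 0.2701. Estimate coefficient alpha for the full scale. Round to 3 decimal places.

coefficient alpha = 0.533

Σσ²ᵢ = 1.877 + 1.322 + 0.738 + 2.849 + 2.819 + 0.536 = 10.141
Sum of the 15 distinct covariances = 15 × 0.2701 = 4.0515
total variance = Σσ²ᵢ + 2·Σcov = 10.141 + 2 × 4.0515 = 18.2440
α = (6/5)·(1 − 10.141/18.2440) = 0.533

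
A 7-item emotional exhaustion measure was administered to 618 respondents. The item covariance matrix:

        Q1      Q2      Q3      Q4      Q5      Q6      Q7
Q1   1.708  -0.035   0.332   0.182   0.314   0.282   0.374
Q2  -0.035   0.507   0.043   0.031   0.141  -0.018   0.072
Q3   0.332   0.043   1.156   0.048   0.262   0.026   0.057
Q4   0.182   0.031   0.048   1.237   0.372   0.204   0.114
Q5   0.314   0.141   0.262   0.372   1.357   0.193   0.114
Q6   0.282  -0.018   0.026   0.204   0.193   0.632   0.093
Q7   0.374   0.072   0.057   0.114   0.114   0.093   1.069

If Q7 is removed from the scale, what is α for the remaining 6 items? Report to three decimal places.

Remaining items: Q1, Q2, Q3, Q4, Q5, Q6 (k = 6).
Σσ²ᵢ = 1.708 + 0.507 + 1.156 + 1.237 + 1.357 + 0.632 = 6.597
total variance = 6.597 + 2 × 2.377 = 11.351
α (item deleted) = (6/5)·(1 − 6.597/11.351) = 0.503

α = 0.503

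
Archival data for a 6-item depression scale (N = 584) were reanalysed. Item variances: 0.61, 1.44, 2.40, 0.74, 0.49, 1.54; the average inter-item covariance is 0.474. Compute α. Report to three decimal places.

α = 0.796

ΣVar(i) = 0.61 + 1.44 + 2.40 + 0.74 + 0.49 + 1.54 = 7.22
Sum of the 15 distinct covariances = 15 × 0.474 = 7.110
σ²_total = ΣVar(i) + 2·Σcov = 7.22 + 2 × 7.110 = 21.440
α = (6/5)·(1 − 7.22/21.440) = 0.796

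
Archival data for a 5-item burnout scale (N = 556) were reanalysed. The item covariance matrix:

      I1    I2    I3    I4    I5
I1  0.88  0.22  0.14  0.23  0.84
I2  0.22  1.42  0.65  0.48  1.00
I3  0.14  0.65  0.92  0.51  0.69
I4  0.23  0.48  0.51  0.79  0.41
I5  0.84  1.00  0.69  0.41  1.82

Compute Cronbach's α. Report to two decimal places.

α = 0.80

Σσ²ᵢ = 0.88 + 1.42 + 0.92 + 0.79 + 1.82 = 5.83
Σ_{i<j} σ_ij = 5.17
Var(T) = 5.83 + 2 × 5.17 = 16.17
α = (k/(k−1))·(1 − Σσ²ᵢ/Var(T)) = (5/4)·(1 − 5.83/16.17) = 0.80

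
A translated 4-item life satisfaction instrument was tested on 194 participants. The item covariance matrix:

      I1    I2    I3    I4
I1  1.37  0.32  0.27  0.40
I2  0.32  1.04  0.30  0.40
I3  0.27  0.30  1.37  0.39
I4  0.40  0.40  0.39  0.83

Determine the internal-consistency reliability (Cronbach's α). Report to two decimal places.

α = 0.63

Σσᵢ² = 1.37 + 1.04 + 1.37 + 0.83 = 4.61
Sum of off-diagonal covariances = 2.08
σ²_T = 4.61 + 2 × 2.08 = 8.77
α = (k/(k−1))·(1 − Σσᵢ²/σ²_T) = (4/3)·(1 − 4.61/8.77) = 0.63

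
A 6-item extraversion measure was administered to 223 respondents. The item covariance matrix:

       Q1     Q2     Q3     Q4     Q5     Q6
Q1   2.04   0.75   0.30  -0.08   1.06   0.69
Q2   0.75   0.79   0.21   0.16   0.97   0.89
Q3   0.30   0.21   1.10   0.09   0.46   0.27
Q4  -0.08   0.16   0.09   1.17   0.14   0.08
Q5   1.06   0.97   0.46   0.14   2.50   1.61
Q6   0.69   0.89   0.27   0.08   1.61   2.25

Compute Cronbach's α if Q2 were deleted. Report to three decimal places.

Remaining items: Q1, Q3, Q4, Q5, Q6 (k = 5).
Σσ²ᵢ = 2.04 + 1.10 + 1.17 + 2.50 + 2.25 = 9.06
total variance = 9.06 + 2 × 4.62 = 18.30
α (item deleted) = (5/4)·(1 − 9.06/18.30) = 0.631

Cronbach's α = 0.631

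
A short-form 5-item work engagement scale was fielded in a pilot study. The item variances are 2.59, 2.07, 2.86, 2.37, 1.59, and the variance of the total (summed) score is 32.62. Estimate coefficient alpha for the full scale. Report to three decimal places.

ΣVar(i) = 2.59 + 2.07 + 2.86 + 2.37 + 1.59 = 11.48
α = (k/(k−1))·(1 − ΣVar(i)/total variance) = (5/4)·(1 − 11.48/32.62) = 0.810

α = 0.810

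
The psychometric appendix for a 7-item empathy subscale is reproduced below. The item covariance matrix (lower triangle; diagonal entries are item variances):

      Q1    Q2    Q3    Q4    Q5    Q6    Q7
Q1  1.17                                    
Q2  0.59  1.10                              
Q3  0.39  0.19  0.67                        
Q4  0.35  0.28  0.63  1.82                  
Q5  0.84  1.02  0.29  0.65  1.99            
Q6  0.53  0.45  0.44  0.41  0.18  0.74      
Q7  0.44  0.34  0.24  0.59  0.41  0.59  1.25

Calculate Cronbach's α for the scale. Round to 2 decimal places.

Cronbach's α = 0.81

Σσᵢ² = 1.17 + 1.10 + 0.67 + 1.82 + 1.99 + 0.74 + 1.25 = 8.74
Sum of off-diagonal covariances = 9.85
σ²_total = 8.74 + 2 × 9.85 = 28.44
α = (k/(k−1))·(1 − Σσᵢ²/σ²_total) = (7/6)·(1 − 8.74/28.44) = 0.81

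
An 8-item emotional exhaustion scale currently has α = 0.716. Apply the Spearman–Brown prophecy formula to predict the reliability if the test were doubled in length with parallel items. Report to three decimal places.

predicted reliability = 0.834

Length factor m = 2
α' = m·α / (1 + (m−1)·α)
   = 2 × 0.716 / (1 + (2 − 1) × 0.716)
   = 1.4320 / 1.7160 = 0.834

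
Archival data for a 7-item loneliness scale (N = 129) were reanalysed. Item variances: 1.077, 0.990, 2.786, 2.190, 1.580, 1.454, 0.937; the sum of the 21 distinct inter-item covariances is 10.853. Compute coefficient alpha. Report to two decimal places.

α = 0.77

Σσᵢ² = 1.077 + 0.990 + 2.786 + 2.190 + 1.580 + 1.454 + 0.937 = 11.014
Sum of distinct covariances = 10.853
σ²_T = Σσᵢ² + 2·Σcov = 11.014 + 2 × 10.853 = 32.720
α = (7/6)·(1 − 11.014/32.720) = 0.77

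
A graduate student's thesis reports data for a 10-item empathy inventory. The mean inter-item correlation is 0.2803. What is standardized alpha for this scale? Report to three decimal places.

α = 0.796

Standardized α = k·r̄ / (1 + (k−1)·r̄) = 10 × 0.2803 / (1 + 9 × 0.2803)
  = 2.8030 / 3.5227 = 0.796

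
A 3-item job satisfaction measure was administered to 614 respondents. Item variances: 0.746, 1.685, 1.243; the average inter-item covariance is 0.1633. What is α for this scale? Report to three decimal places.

Σσᵢ² = 0.746 + 1.685 + 1.243 = 3.674
Sum of the 3 distinct covariances = 3 × 0.1633 = 0.4899
total variance = Σσᵢ² + 2·Σcov = 3.674 + 2 × 0.4899 = 4.6538
α = (3/2)·(1 − 3.674/4.6538) = 0.316

α = 0.316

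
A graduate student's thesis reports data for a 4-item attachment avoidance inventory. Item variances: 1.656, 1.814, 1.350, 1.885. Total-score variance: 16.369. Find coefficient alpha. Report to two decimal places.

coefficient alpha = 0.79

Σσ²ᵢ = 1.656 + 1.814 + 1.350 + 1.885 = 6.705
α = (k/(k−1))·(1 − Σσ²ᵢ/Var(T)) = (4/3)·(1 − 6.705/16.369) = 0.79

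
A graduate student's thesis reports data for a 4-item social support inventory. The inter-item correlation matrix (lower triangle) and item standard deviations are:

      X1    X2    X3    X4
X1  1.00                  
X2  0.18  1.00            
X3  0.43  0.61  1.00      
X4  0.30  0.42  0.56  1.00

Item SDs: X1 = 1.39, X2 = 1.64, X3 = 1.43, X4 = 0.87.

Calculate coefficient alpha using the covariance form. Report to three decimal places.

Σσ²ᵢ = 1.39² + 1.64² + 1.43² + 0.87² = 7.4235
Covariances σ_ij = r_ij · s_i · s_j:
  σ(X1,X2) = 0.18 × 1.39 × 1.64 = 0.4103
  σ(X1,X3) = 0.43 × 1.39 × 1.43 = 0.8547
  σ(X1,X4) = 0.30 × 1.39 × 0.87 = 0.3628
  σ(X2,X3) = 0.61 × 1.64 × 1.43 = 1.4306
  σ(X2,X4) = 0.42 × 1.64 × 0.87 = 0.5993
  σ(X3,X4) = 0.56 × 1.43 × 0.87 = 0.6967
σ²_T = Σσ²ᵢ + 2·Σσ_ij = 7.4235 + 2 × 4.3544 = 16.1323
α = (4/3)·(1 − 7.4235/16.1323) = 0.720

α = 0.720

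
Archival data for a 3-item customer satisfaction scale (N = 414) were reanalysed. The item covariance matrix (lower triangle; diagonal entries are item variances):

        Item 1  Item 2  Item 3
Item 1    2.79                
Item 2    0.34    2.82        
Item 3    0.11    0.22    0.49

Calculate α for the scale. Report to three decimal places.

α = 0.270

Σσᵢ² = 2.79 + 2.82 + 0.49 = 6.10
Sum of off-diagonal covariances = 0.67
σ²_T = 6.10 + 2 × 0.67 = 7.44
α = (k/(k−1))·(1 − Σσᵢ²/σ²_T) = (3/2)·(1 − 6.10/7.44) = 0.270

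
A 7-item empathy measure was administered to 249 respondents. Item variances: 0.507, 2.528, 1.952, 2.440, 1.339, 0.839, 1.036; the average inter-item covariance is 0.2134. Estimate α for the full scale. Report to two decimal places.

α = 0.53

ΣVar(i) = 0.507 + 2.528 + 1.952 + 2.440 + 1.339 + 0.839 + 1.036 = 10.641
Sum of the 21 distinct covariances = 21 × 0.2134 = 4.4814
σ²_T = ΣVar(i) + 2·Σcov = 10.641 + 2 × 4.4814 = 19.6038
α = (7/6)·(1 − 10.641/19.6038) = 0.53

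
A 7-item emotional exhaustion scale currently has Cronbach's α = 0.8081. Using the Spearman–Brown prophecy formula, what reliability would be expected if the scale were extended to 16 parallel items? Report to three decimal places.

Length factor m = 16/7 = 2.2857
α' = m·α / (1 + (m−1)·α)
   = 16/7 × 0.8081 / (1 + (16/7 − 1) × 0.8081)
   = 1.8471 / 2.0390 = 0.906

predicted reliability = 0.906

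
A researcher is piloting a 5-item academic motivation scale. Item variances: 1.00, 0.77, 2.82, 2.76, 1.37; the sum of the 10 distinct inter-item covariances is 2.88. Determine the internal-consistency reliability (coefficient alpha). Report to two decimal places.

coefficient alpha = 0.50

ΣVar(i) = 1.00 + 0.77 + 2.82 + 2.76 + 1.37 = 8.72
Sum of distinct covariances = 2.88
σ²_T = ΣVar(i) + 2·Σcov = 8.72 + 2 × 2.88 = 14.48
α = (5/4)·(1 − 8.72/14.48) = 0.50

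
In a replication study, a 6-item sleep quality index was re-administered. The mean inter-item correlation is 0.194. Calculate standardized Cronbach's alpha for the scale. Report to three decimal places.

Standardized α = k·r̄ / (1 + (k−1)·r̄) = 6 × 0.194 / (1 + 5 × 0.194)
  = 1.1640 / 1.9700 = 0.591

α = 0.591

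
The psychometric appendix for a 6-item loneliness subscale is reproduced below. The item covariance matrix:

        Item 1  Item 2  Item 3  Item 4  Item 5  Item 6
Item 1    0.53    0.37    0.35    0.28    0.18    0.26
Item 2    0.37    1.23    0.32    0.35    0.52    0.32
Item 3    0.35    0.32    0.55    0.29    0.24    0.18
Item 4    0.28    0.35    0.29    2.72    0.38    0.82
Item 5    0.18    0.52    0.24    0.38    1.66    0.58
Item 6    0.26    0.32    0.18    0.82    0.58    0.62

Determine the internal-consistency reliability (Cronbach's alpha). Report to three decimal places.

α = 0.718

Σσᵢ² = 0.53 + 1.23 + 0.55 + 2.72 + 1.66 + 0.62 = 7.31
Σ_{i<j} σ_ij = 5.44
σ²_T = 7.31 + 2 × 5.44 = 18.19
α = (k/(k−1))·(1 − Σσᵢ²/σ²_T) = (6/5)·(1 − 7.31/18.19) = 0.718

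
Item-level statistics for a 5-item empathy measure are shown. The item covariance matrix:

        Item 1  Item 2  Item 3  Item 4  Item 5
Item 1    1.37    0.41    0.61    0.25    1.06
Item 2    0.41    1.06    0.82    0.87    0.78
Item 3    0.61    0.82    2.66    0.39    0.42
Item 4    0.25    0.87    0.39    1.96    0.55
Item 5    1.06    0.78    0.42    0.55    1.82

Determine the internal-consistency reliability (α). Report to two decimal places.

α = 0.73

Σσ²ᵢ = 1.37 + 1.06 + 2.66 + 1.96 + 1.82 = 8.87
Σ_{i<j} σ_ij = 6.16
Var(T) = 8.87 + 2 × 6.16 = 21.19
α = (k/(k−1))·(1 − Σσ²ᵢ/Var(T)) = (5/4)·(1 − 8.87/21.19) = 0.73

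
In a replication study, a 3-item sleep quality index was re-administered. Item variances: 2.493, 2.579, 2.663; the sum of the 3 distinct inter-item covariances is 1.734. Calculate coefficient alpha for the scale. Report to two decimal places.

Σσ²ᵢ = 2.493 + 2.579 + 2.663 = 7.735
Sum of distinct covariances = 1.734
total variance = Σσ²ᵢ + 2·Σcov = 7.735 + 2 × 1.734 = 11.203
α = (3/2)·(1 − 7.735/11.203) = 0.46

α = 0.46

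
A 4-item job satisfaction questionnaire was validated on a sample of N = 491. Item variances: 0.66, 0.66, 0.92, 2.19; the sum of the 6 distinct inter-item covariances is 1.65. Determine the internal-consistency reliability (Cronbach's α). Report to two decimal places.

α = 0.57

ΣVar(i) = 0.66 + 0.66 + 0.92 + 2.19 = 4.43
Sum of distinct covariances = 1.65
σ²_total = ΣVar(i) + 2·Σcov = 4.43 + 2 × 1.65 = 7.73
α = (4/3)·(1 − 4.43/7.73) = 0.57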